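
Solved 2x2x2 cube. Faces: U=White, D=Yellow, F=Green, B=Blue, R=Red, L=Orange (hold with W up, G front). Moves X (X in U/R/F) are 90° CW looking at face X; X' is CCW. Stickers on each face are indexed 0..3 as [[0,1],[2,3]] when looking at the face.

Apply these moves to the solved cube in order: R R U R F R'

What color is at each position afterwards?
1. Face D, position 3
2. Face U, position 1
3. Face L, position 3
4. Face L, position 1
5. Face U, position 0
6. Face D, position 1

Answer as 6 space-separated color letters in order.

Answer: W W G Y W R

Derivation:
After move 1 (R): R=RRRR U=WGWG F=GYGY D=YBYB B=WBWB
After move 2 (R): R=RRRR U=WYWY F=GBGB D=YWYW B=GBGB
After move 3 (U): U=WWYY F=RRGB R=GBRR B=OOGB L=GBOO
After move 4 (R): R=RGRB U=WRYB F=RWGW D=YGYO B=YOWB
After move 5 (F): F=GRWW U=WROB R=YGBB D=RRYO L=GYOG
After move 6 (R'): R=GBYB U=WWOY F=GRWB D=RRYW B=OORB
Query 1: D[3] = W
Query 2: U[1] = W
Query 3: L[3] = G
Query 4: L[1] = Y
Query 5: U[0] = W
Query 6: D[1] = R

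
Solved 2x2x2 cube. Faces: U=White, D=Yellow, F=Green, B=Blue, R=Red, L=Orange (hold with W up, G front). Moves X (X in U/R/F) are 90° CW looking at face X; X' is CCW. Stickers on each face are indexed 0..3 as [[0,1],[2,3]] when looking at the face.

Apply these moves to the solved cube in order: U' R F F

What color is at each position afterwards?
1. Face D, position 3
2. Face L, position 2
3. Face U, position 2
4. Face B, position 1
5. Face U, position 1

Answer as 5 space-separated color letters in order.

After move 1 (U'): U=WWWW F=OOGG R=GGRR B=RRBB L=BBOO
After move 2 (R): R=RGRG U=WOWG F=OYGY D=YBYR B=WRWB
After move 3 (F): F=GOYY U=WOOB R=WGGG D=RRYR L=BYOB
After move 4 (F): F=YGYO U=WOBY R=OGBG D=GWYR L=BROR
Query 1: D[3] = R
Query 2: L[2] = O
Query 3: U[2] = B
Query 4: B[1] = R
Query 5: U[1] = O

Answer: R O B R O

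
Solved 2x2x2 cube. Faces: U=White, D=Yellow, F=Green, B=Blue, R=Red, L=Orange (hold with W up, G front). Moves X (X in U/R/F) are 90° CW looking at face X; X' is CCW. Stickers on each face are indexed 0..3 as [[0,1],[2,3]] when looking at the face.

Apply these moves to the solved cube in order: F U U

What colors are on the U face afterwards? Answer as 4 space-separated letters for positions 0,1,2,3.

After move 1 (F): F=GGGG U=WWOO R=WRWR D=RRYY L=OYOY
After move 2 (U): U=OWOW F=WRGG R=BBWR B=OYBB L=GGOY
After move 3 (U): U=OOWW F=BBGG R=OYWR B=GGBB L=WROY
Query: U face = OOWW

Answer: O O W W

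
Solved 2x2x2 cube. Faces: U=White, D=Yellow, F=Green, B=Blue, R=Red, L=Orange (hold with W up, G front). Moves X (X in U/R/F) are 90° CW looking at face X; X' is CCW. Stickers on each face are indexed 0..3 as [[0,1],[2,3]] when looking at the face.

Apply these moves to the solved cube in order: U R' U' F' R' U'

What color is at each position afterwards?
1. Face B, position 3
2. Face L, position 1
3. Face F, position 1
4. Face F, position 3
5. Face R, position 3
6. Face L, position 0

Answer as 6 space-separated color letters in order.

After move 1 (U): U=WWWW F=RRGG R=BBRR B=OOBB L=GGOO
After move 2 (R'): R=BRBR U=WBWO F=RWGW D=YRYG B=YOYB
After move 3 (U'): U=BOWW F=GGGW R=RWBR B=BRYB L=YOOO
After move 4 (F'): F=GWGG U=BORB R=RWYR D=OOYG L=YWOW
After move 5 (R'): R=WRRY U=BYRB F=GOGB D=OWYG B=GROB
After move 6 (U'): U=YBBR F=YWGB R=GORY B=WROB L=GROW
Query 1: B[3] = B
Query 2: L[1] = R
Query 3: F[1] = W
Query 4: F[3] = B
Query 5: R[3] = Y
Query 6: L[0] = G

Answer: B R W B Y G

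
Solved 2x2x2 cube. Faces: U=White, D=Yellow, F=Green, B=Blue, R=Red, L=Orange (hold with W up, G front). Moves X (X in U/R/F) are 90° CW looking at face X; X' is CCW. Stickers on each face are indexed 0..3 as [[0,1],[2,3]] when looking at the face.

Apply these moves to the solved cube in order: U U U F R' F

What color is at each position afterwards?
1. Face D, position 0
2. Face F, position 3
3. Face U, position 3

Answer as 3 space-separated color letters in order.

Answer: W W Y

Derivation:
After move 1 (U): U=WWWW F=RRGG R=BBRR B=OOBB L=GGOO
After move 2 (U): U=WWWW F=BBGG R=OORR B=GGBB L=RROO
After move 3 (U): U=WWWW F=OOGG R=GGRR B=RRBB L=BBOO
After move 4 (F): F=GOGO U=WWOB R=WGWR D=RGYY L=BYOY
After move 5 (R'): R=GRWW U=WBOR F=GWGB D=ROYO B=YRGB
After move 6 (F): F=GGBW U=WBYY R=ORRW D=WGYO L=BROO
Query 1: D[0] = W
Query 2: F[3] = W
Query 3: U[3] = Y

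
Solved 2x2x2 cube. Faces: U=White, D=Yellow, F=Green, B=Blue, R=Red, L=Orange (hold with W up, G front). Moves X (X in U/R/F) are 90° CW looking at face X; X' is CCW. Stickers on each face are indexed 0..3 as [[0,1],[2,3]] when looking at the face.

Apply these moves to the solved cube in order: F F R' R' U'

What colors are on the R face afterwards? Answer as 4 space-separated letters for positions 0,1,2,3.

After move 1 (F): F=GGGG U=WWOO R=WRWR D=RRYY L=OYOY
After move 2 (F): F=GGGG U=WWYY R=OROR D=WWYY L=OROR
After move 3 (R'): R=RROO U=WBYB F=GWGY D=WGYG B=YBWB
After move 4 (R'): R=RORO U=WWYY F=GBGB D=WWYY B=GBGB
After move 5 (U'): U=WYWY F=ORGB R=GBRO B=ROGB L=GBOR
Query: R face = GBRO

Answer: G B R O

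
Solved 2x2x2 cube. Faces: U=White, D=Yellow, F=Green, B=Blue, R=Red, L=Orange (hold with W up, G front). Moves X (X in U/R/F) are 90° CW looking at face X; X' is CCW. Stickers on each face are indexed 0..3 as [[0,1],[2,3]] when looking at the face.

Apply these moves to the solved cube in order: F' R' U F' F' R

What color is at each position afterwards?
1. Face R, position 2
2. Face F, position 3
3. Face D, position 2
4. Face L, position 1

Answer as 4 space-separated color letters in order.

After move 1 (F'): F=GGGG U=WWRR R=YRYR D=OOYY L=OWOW
After move 2 (R'): R=RRYY U=WBRB F=GWGR D=OGYG B=YBOB
After move 3 (U): U=RWBB F=RRGR R=YBYY B=OWOB L=GWOW
After move 4 (F'): F=RRRG U=RWYY R=GBOY D=WWYG L=GBOB
After move 5 (F'): F=RGRR U=RWGO R=WBWY D=BBYG L=GYOY
After move 6 (R): R=WWYB U=RGGR F=RBRG D=BOYO B=OWWB
Query 1: R[2] = Y
Query 2: F[3] = G
Query 3: D[2] = Y
Query 4: L[1] = Y

Answer: Y G Y Y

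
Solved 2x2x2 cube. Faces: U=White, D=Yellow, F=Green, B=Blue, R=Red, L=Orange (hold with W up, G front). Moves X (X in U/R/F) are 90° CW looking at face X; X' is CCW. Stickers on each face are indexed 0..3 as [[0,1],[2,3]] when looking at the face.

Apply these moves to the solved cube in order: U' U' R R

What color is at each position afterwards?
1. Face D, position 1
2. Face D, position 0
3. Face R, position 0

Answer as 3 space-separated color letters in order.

After move 1 (U'): U=WWWW F=OOGG R=GGRR B=RRBB L=BBOO
After move 2 (U'): U=WWWW F=BBGG R=OORR B=GGBB L=RROO
After move 3 (R): R=RORO U=WBWG F=BYGY D=YBYG B=WGWB
After move 4 (R): R=RROO U=WYWY F=BBGG D=YWYW B=GGBB
Query 1: D[1] = W
Query 2: D[0] = Y
Query 3: R[0] = R

Answer: W Y R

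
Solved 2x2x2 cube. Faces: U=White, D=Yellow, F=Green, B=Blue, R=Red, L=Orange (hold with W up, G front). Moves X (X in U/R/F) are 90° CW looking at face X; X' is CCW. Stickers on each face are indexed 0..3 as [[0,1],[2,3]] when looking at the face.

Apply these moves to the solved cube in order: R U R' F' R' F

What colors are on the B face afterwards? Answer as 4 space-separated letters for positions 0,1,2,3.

After move 1 (R): R=RRRR U=WGWG F=GYGY D=YBYB B=WBWB
After move 2 (U): U=WWGG F=RRGY R=WBRR B=OOWB L=GYOO
After move 3 (R'): R=BRWR U=WWGO F=RWGG D=YRYY B=BOBB
After move 4 (F'): F=WGRG U=WWBW R=RRYR D=YOYY L=GOOG
After move 5 (R'): R=RRRY U=WBBB F=WWRW D=YGYG B=YOOB
After move 6 (F): F=RWWW U=WBGO R=BRBY D=RRYG L=GYOG
Query: B face = YOOB

Answer: Y O O B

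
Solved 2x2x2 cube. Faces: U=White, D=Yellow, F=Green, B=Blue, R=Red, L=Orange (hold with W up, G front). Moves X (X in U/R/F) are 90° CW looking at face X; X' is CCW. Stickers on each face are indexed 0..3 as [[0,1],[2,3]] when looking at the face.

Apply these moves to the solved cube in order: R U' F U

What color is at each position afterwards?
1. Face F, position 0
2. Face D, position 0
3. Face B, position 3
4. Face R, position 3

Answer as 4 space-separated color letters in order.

Answer: W R B R

Derivation:
After move 1 (R): R=RRRR U=WGWG F=GYGY D=YBYB B=WBWB
After move 2 (U'): U=GGWW F=OOGY R=GYRR B=RRWB L=WBOO
After move 3 (F): F=GOYO U=GGOB R=WYWR D=RGYB L=WYOB
After move 4 (U): U=OGBG F=WYYO R=RRWR B=WYWB L=GOOB
Query 1: F[0] = W
Query 2: D[0] = R
Query 3: B[3] = B
Query 4: R[3] = R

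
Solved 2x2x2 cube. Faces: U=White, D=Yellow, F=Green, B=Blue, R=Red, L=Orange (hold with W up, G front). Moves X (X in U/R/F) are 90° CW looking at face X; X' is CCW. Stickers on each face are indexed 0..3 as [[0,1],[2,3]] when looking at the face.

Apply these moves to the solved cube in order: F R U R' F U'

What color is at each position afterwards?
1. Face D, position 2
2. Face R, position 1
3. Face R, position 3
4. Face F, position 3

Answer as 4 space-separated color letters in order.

After move 1 (F): F=GGGG U=WWOO R=WRWR D=RRYY L=OYOY
After move 2 (R): R=WWRR U=WGOG F=GRGY D=RBYB B=OBWB
After move 3 (U): U=OWGG F=WWGY R=OBRR B=OYWB L=GROY
After move 4 (R'): R=BROR U=OWGO F=WWGG D=RWYY B=BYBB
After move 5 (F): F=GWGW U=OWYR R=GROR D=OBYY L=GROW
After move 6 (U'): U=WROY F=GRGW R=GWOR B=GRBB L=BYOW
Query 1: D[2] = Y
Query 2: R[1] = W
Query 3: R[3] = R
Query 4: F[3] = W

Answer: Y W R W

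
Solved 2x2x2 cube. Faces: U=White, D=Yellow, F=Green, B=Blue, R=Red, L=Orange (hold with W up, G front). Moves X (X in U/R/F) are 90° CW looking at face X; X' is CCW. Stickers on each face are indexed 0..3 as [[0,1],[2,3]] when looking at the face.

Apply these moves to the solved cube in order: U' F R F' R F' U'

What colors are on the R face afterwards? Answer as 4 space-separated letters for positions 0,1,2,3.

After move 1 (U'): U=WWWW F=OOGG R=GGRR B=RRBB L=BBOO
After move 2 (F): F=GOGO U=WWOB R=WGWR D=RGYY L=BYOY
After move 3 (R): R=WWRG U=WOOO F=GGGY D=RBYR B=BRWB
After move 4 (F'): F=GYGG U=WOWR R=BWRG D=YYYR L=BOOO
After move 5 (R): R=RBGW U=WYWG F=GYGR D=YWYB B=RROB
After move 6 (F'): F=YRGG U=WYRG R=WBYW D=OOYB L=BGOW
After move 7 (U'): U=YGWR F=BGGG R=YRYW B=WBOB L=RROW
Query: R face = YRYW

Answer: Y R Y W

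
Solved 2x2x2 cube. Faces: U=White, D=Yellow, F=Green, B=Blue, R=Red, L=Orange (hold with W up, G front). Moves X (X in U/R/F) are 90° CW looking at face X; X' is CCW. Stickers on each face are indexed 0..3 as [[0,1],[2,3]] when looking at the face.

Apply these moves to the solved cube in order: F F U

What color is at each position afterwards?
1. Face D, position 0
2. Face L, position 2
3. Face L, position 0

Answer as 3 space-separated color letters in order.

Answer: W O G

Derivation:
After move 1 (F): F=GGGG U=WWOO R=WRWR D=RRYY L=OYOY
After move 2 (F): F=GGGG U=WWYY R=OROR D=WWYY L=OROR
After move 3 (U): U=YWYW F=ORGG R=BBOR B=ORBB L=GGOR
Query 1: D[0] = W
Query 2: L[2] = O
Query 3: L[0] = G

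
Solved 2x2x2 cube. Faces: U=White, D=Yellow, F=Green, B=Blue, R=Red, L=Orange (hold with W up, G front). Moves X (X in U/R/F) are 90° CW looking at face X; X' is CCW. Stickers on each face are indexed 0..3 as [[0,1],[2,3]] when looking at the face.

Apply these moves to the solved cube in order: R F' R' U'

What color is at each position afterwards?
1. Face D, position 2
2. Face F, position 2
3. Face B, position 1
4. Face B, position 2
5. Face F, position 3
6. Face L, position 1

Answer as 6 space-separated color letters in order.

Answer: Y G R O R B

Derivation:
After move 1 (R): R=RRRR U=WGWG F=GYGY D=YBYB B=WBWB
After move 2 (F'): F=YYGG U=WGRR R=BRYR D=OOYB L=OGOW
After move 3 (R'): R=RRBY U=WWRW F=YGGR D=OYYG B=BBOB
After move 4 (U'): U=WWWR F=OGGR R=YGBY B=RROB L=BBOW
Query 1: D[2] = Y
Query 2: F[2] = G
Query 3: B[1] = R
Query 4: B[2] = O
Query 5: F[3] = R
Query 6: L[1] = B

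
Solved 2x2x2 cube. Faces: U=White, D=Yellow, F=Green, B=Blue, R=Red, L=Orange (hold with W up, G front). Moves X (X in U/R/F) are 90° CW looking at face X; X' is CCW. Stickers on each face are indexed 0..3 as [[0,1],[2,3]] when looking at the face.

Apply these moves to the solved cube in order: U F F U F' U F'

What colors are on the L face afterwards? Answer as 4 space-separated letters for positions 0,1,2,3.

Answer: B W O G

Derivation:
After move 1 (U): U=WWWW F=RRGG R=BBRR B=OOBB L=GGOO
After move 2 (F): F=GRGR U=WWOG R=WBWR D=RBYY L=GYOY
After move 3 (F): F=GGRR U=WWYY R=OBGR D=WWYY L=GROB
After move 4 (U): U=YWYW F=OBRR R=OOGR B=GRBB L=GGOB
After move 5 (F'): F=BROR U=YWOG R=WOWR D=GBYY L=GWOY
After move 6 (U): U=OYGW F=WOOR R=GRWR B=GWBB L=BROY
After move 7 (F'): F=ORWO U=OYGW R=BRGR D=RYYY L=BWOG
Query: L face = BWOG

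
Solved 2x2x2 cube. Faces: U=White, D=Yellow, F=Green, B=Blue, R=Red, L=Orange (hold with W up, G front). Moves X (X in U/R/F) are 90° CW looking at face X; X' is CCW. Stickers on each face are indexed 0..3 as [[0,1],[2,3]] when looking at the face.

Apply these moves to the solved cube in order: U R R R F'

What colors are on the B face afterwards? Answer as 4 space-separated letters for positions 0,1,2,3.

Answer: Y O Y B

Derivation:
After move 1 (U): U=WWWW F=RRGG R=BBRR B=OOBB L=GGOO
After move 2 (R): R=RBRB U=WRWG F=RYGY D=YBYO B=WOWB
After move 3 (R): R=RRBB U=WYWY F=RBGO D=YWYW B=GORB
After move 4 (R): R=BRBR U=WBWO F=RWGW D=YRYG B=YOYB
After move 5 (F'): F=WWRG U=WBBB R=RRYR D=GOYG L=GOOW
Query: B face = YOYB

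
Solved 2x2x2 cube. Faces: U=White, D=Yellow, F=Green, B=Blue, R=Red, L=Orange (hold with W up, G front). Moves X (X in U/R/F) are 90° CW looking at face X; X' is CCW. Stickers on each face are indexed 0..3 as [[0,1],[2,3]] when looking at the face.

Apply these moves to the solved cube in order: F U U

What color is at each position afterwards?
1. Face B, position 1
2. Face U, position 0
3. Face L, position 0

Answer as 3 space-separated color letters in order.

Answer: G O W

Derivation:
After move 1 (F): F=GGGG U=WWOO R=WRWR D=RRYY L=OYOY
After move 2 (U): U=OWOW F=WRGG R=BBWR B=OYBB L=GGOY
After move 3 (U): U=OOWW F=BBGG R=OYWR B=GGBB L=WROY
Query 1: B[1] = G
Query 2: U[0] = O
Query 3: L[0] = W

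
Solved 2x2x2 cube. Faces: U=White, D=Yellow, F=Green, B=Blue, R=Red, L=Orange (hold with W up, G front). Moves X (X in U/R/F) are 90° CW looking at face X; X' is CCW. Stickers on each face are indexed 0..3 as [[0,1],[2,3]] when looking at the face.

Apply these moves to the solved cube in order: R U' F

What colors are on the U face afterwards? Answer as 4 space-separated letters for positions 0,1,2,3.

After move 1 (R): R=RRRR U=WGWG F=GYGY D=YBYB B=WBWB
After move 2 (U'): U=GGWW F=OOGY R=GYRR B=RRWB L=WBOO
After move 3 (F): F=GOYO U=GGOB R=WYWR D=RGYB L=WYOB
Query: U face = GGOB

Answer: G G O B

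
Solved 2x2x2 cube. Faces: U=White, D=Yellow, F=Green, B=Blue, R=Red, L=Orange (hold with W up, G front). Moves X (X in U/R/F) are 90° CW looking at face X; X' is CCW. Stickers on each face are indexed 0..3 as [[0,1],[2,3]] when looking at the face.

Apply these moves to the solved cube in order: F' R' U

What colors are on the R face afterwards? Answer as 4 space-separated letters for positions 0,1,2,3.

After move 1 (F'): F=GGGG U=WWRR R=YRYR D=OOYY L=OWOW
After move 2 (R'): R=RRYY U=WBRB F=GWGR D=OGYG B=YBOB
After move 3 (U): U=RWBB F=RRGR R=YBYY B=OWOB L=GWOW
Query: R face = YBYY

Answer: Y B Y Y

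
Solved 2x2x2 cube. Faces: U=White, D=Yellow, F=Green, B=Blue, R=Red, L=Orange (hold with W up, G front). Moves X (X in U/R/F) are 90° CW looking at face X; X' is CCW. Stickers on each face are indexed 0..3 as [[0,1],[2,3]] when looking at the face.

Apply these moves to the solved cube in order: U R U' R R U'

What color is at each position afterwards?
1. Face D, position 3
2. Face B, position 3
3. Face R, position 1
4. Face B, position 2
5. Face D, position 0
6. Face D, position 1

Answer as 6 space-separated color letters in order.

After move 1 (U): U=WWWW F=RRGG R=BBRR B=OOBB L=GGOO
After move 2 (R): R=RBRB U=WRWG F=RYGY D=YBYO B=WOWB
After move 3 (U'): U=RGWW F=GGGY R=RYRB B=RBWB L=WOOO
After move 4 (R): R=RRBY U=RGWY F=GBGO D=YWYR B=WBGB
After move 5 (R): R=BRYR U=RBWO F=GWGR D=YGYW B=YBGB
After move 6 (U'): U=BORW F=WOGR R=GWYR B=BRGB L=YBOO
Query 1: D[3] = W
Query 2: B[3] = B
Query 3: R[1] = W
Query 4: B[2] = G
Query 5: D[0] = Y
Query 6: D[1] = G

Answer: W B W G Y G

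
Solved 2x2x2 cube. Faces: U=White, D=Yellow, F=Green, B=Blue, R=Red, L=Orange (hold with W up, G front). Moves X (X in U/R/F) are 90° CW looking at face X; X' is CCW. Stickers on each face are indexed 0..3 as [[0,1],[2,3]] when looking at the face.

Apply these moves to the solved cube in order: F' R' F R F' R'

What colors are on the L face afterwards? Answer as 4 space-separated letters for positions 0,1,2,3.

Answer: O W O W

Derivation:
After move 1 (F'): F=GGGG U=WWRR R=YRYR D=OOYY L=OWOW
After move 2 (R'): R=RRYY U=WBRB F=GWGR D=OGYG B=YBOB
After move 3 (F): F=GGRW U=WBWW R=RRBY D=YRYG L=OOOG
After move 4 (R): R=BRYR U=WGWW F=GRRG D=YOYY B=WBBB
After move 5 (F'): F=RGGR U=WGBY R=ORYR D=OGYY L=OWOW
After move 6 (R'): R=RROY U=WBBW F=RGGY D=OGYR B=YBGB
Query: L face = OWOW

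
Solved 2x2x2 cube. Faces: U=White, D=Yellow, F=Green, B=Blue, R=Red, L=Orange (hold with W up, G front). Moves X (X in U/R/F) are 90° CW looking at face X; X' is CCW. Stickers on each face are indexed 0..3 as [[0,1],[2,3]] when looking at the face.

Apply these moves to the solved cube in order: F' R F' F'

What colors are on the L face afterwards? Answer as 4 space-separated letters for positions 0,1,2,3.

Answer: O R O Y

Derivation:
After move 1 (F'): F=GGGG U=WWRR R=YRYR D=OOYY L=OWOW
After move 2 (R): R=YYRR U=WGRG F=GOGY D=OBYB B=RBWB
After move 3 (F'): F=OYGG U=WGYR R=BYOR D=WWYB L=OGOR
After move 4 (F'): F=YGOG U=WGBO R=WYWR D=GRYB L=OROY
Query: L face = OROY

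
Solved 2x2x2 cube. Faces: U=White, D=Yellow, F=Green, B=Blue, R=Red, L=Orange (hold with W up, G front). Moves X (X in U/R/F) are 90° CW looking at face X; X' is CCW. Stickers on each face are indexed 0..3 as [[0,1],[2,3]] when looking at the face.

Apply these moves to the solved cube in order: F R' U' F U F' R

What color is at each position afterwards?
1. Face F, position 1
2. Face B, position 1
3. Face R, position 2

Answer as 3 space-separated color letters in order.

Answer: G R W

Derivation:
After move 1 (F): F=GGGG U=WWOO R=WRWR D=RRYY L=OYOY
After move 2 (R'): R=RRWW U=WBOB F=GWGO D=RGYG B=YBRB
After move 3 (U'): U=BBWO F=OYGO R=GWWW B=RRRB L=YBOY
After move 4 (F): F=GOOY U=BBYB R=WWOW D=WGYG L=YROG
After move 5 (U): U=YBBB F=WWOY R=RROW B=YRRB L=GOOG
After move 6 (F'): F=WYWO U=YBRO R=GRWW D=OGYG L=GBOB
After move 7 (R): R=WGWR U=YYRO F=WGWG D=ORYY B=ORBB
Query 1: F[1] = G
Query 2: B[1] = R
Query 3: R[2] = W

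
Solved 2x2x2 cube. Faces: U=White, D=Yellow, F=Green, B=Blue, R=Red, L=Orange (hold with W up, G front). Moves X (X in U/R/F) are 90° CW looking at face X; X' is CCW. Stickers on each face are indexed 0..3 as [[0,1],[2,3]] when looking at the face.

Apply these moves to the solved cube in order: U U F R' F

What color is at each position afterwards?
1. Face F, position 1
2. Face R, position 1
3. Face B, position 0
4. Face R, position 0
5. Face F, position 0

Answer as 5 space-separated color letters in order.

After move 1 (U): U=WWWW F=RRGG R=BBRR B=OOBB L=GGOO
After move 2 (U): U=WWWW F=BBGG R=OORR B=GGBB L=RROO
After move 3 (F): F=GBGB U=WWOR R=WOWR D=ROYY L=RYOY
After move 4 (R'): R=ORWW U=WBOG F=GWGR D=RBYB B=YGOB
After move 5 (F): F=GGRW U=WBYY R=ORGW D=WOYB L=RROB
Query 1: F[1] = G
Query 2: R[1] = R
Query 3: B[0] = Y
Query 4: R[0] = O
Query 5: F[0] = G

Answer: G R Y O G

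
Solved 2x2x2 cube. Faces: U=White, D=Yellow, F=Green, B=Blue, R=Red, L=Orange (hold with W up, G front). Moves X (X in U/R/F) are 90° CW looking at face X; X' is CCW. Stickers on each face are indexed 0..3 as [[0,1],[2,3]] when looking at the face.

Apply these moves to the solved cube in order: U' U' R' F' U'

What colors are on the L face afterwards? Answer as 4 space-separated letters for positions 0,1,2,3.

After move 1 (U'): U=WWWW F=OOGG R=GGRR B=RRBB L=BBOO
After move 2 (U'): U=WWWW F=BBGG R=OORR B=GGBB L=RROO
After move 3 (R'): R=OROR U=WBWG F=BWGW D=YBYG B=YGYB
After move 4 (F'): F=WWBG U=WBOO R=BRYR D=ROYG L=RGOW
After move 5 (U'): U=BOWO F=RGBG R=WWYR B=BRYB L=YGOW
Query: L face = YGOW

Answer: Y G O W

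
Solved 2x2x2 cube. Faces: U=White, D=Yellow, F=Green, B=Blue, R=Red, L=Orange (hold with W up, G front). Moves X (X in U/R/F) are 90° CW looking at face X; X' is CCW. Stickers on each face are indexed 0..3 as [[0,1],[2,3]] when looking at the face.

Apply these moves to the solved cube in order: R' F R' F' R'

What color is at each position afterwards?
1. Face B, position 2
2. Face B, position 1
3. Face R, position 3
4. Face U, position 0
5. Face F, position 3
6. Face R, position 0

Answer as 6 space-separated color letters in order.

Answer: G B R W W R

Derivation:
After move 1 (R'): R=RRRR U=WBWB F=GWGW D=YGYG B=YBYB
After move 2 (F): F=GGWW U=WBOO R=WRBR D=RRYG L=OYOG
After move 3 (R'): R=RRWB U=WYOY F=GBWO D=RGYW B=GBRB
After move 4 (F'): F=BOGW U=WYRW R=GRRB D=YGYW L=OYOO
After move 5 (R'): R=RBGR U=WRRG F=BYGW D=YOYW B=WBGB
Query 1: B[2] = G
Query 2: B[1] = B
Query 3: R[3] = R
Query 4: U[0] = W
Query 5: F[3] = W
Query 6: R[0] = R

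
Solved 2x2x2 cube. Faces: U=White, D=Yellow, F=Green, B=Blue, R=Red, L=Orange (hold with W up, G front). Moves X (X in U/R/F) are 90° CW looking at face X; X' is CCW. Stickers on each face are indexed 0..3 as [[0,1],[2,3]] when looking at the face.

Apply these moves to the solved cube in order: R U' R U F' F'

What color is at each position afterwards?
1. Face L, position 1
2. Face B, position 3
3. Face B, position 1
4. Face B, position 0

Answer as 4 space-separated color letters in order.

Answer: R B B W

Derivation:
After move 1 (R): R=RRRR U=WGWG F=GYGY D=YBYB B=WBWB
After move 2 (U'): U=GGWW F=OOGY R=GYRR B=RRWB L=WBOO
After move 3 (R): R=RGRY U=GOWY F=OBGB D=YWYR B=WRGB
After move 4 (U): U=WGYO F=RGGB R=WRRY B=WBGB L=OBOO
After move 5 (F'): F=GBRG U=WGWR R=WRYY D=BOYR L=OOOY
After move 6 (F'): F=BGGR U=WGWY R=ORBY D=OYYR L=OROW
Query 1: L[1] = R
Query 2: B[3] = B
Query 3: B[1] = B
Query 4: B[0] = W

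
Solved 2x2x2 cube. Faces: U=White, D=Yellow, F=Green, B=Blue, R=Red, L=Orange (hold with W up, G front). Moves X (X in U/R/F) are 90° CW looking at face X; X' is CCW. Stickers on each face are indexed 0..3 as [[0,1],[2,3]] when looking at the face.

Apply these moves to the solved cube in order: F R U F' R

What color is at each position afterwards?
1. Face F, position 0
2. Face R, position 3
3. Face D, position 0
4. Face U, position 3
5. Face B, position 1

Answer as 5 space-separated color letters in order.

After move 1 (F): F=GGGG U=WWOO R=WRWR D=RRYY L=OYOY
After move 2 (R): R=WWRR U=WGOG F=GRGY D=RBYB B=OBWB
After move 3 (U): U=OWGG F=WWGY R=OBRR B=OYWB L=GROY
After move 4 (F'): F=WYWG U=OWOR R=BBRR D=RYYB L=GGOG
After move 5 (R): R=RBRB U=OYOG F=WYWB D=RWYO B=RYWB
Query 1: F[0] = W
Query 2: R[3] = B
Query 3: D[0] = R
Query 4: U[3] = G
Query 5: B[1] = Y

Answer: W B R G Y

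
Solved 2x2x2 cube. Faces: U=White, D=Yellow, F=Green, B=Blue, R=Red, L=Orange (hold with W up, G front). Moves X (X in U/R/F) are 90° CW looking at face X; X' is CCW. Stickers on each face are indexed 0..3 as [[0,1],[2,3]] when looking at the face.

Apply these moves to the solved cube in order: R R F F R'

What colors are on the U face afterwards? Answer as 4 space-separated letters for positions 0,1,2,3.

After move 1 (R): R=RRRR U=WGWG F=GYGY D=YBYB B=WBWB
After move 2 (R): R=RRRR U=WYWY F=GBGB D=YWYW B=GBGB
After move 3 (F): F=GGBB U=WYOO R=WRYR D=RRYW L=OYOW
After move 4 (F): F=BGBG U=WYWY R=OROR D=YWYW L=OROR
After move 5 (R'): R=RROO U=WGWG F=BYBY D=YGYG B=WBWB
Query: U face = WGWG

Answer: W G W G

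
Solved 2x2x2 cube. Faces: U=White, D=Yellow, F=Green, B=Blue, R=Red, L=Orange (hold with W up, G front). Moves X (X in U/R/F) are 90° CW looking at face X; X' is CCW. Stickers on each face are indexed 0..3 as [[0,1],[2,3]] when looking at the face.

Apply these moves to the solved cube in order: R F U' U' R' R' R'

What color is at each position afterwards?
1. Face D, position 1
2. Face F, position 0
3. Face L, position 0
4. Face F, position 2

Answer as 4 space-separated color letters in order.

Answer: W W W Y

Derivation:
After move 1 (R): R=RRRR U=WGWG F=GYGY D=YBYB B=WBWB
After move 2 (F): F=GGYY U=WGOO R=WRGR D=RRYB L=OYOB
After move 3 (U'): U=GOWO F=OYYY R=GGGR B=WRWB L=WBOB
After move 4 (U'): U=OOGW F=WBYY R=OYGR B=GGWB L=WROB
After move 5 (R'): R=YROG U=OWGG F=WOYW D=RBYY B=BGRB
After move 6 (R'): R=RGYO U=ORGB F=WWYG D=ROYW B=YGBB
After move 7 (R'): R=GORY U=OBGY F=WRYB D=RWYG B=WGOB
Query 1: D[1] = W
Query 2: F[0] = W
Query 3: L[0] = W
Query 4: F[2] = Y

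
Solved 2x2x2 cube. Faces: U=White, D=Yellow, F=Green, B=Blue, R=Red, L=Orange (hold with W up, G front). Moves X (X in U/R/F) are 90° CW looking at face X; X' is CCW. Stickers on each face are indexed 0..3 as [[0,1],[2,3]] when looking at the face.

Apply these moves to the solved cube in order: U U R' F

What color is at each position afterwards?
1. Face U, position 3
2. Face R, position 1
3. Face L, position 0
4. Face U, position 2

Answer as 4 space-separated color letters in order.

After move 1 (U): U=WWWW F=RRGG R=BBRR B=OOBB L=GGOO
After move 2 (U): U=WWWW F=BBGG R=OORR B=GGBB L=RROO
After move 3 (R'): R=OROR U=WBWG F=BWGW D=YBYG B=YGYB
After move 4 (F): F=GBWW U=WBOR R=WRGR D=OOYG L=RYOB
Query 1: U[3] = R
Query 2: R[1] = R
Query 3: L[0] = R
Query 4: U[2] = O

Answer: R R R O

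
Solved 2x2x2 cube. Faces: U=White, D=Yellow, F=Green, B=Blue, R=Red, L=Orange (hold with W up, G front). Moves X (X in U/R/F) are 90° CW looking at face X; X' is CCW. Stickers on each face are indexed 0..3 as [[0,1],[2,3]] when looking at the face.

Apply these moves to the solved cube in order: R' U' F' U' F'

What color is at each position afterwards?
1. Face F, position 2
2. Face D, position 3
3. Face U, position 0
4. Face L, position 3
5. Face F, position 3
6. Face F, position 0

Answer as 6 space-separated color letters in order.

Answer: Y G B B O W

Derivation:
After move 1 (R'): R=RRRR U=WBWB F=GWGW D=YGYG B=YBYB
After move 2 (U'): U=BBWW F=OOGW R=GWRR B=RRYB L=YBOO
After move 3 (F'): F=OWOG U=BBGR R=GWYR D=BOYG L=YWOW
After move 4 (U'): U=BRBG F=YWOG R=OWYR B=GWYB L=RROW
After move 5 (F'): F=WGYO U=BROY R=OWBR D=RWYG L=RGOB
Query 1: F[2] = Y
Query 2: D[3] = G
Query 3: U[0] = B
Query 4: L[3] = B
Query 5: F[3] = O
Query 6: F[0] = W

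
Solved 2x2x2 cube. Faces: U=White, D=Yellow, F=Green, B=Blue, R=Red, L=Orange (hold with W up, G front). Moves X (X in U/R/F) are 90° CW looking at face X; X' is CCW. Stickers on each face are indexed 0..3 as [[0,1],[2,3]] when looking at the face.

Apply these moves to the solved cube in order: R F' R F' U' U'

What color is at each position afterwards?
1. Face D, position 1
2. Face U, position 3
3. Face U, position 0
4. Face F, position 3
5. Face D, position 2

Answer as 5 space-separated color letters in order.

After move 1 (R): R=RRRR U=WGWG F=GYGY D=YBYB B=WBWB
After move 2 (F'): F=YYGG U=WGRR R=BRYR D=OOYB L=OGOW
After move 3 (R): R=YBRR U=WYRG F=YOGB D=OWYW B=RBGB
After move 4 (F'): F=OBYG U=WYYR R=WBOR D=GWYW L=OGOR
After move 5 (U'): U=YRWY F=OGYG R=OBOR B=WBGB L=RBOR
After move 6 (U'): U=RYYW F=RBYG R=OGOR B=OBGB L=WBOR
Query 1: D[1] = W
Query 2: U[3] = W
Query 3: U[0] = R
Query 4: F[3] = G
Query 5: D[2] = Y

Answer: W W R G Y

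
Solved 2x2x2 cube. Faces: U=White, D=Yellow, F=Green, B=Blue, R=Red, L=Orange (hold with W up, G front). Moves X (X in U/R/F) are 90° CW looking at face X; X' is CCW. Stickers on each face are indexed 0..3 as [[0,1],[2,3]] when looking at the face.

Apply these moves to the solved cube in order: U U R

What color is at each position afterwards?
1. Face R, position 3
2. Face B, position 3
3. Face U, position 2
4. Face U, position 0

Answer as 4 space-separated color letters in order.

Answer: O B W W

Derivation:
After move 1 (U): U=WWWW F=RRGG R=BBRR B=OOBB L=GGOO
After move 2 (U): U=WWWW F=BBGG R=OORR B=GGBB L=RROO
After move 3 (R): R=RORO U=WBWG F=BYGY D=YBYG B=WGWB
Query 1: R[3] = O
Query 2: B[3] = B
Query 3: U[2] = W
Query 4: U[0] = W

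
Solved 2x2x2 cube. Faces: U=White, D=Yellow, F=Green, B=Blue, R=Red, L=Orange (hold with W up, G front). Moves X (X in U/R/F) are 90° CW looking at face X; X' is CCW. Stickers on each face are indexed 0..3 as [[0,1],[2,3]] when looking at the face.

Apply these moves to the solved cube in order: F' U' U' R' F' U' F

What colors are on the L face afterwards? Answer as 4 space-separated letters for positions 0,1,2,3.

After move 1 (F'): F=GGGG U=WWRR R=YRYR D=OOYY L=OWOW
After move 2 (U'): U=WRWR F=OWGG R=GGYR B=YRBB L=BBOW
After move 3 (U'): U=RRWW F=BBGG R=OWYR B=GGBB L=YROW
After move 4 (R'): R=WROY U=RBWG F=BRGW D=OBYG B=YGOB
After move 5 (F'): F=RWBG U=RBWO R=BROY D=RWYG L=YGOW
After move 6 (U'): U=BORW F=YGBG R=RWOY B=BROB L=YGOW
After move 7 (F): F=BYGG U=BOWG R=RWWY D=ORYG L=YROW
Query: L face = YROW

Answer: Y R O W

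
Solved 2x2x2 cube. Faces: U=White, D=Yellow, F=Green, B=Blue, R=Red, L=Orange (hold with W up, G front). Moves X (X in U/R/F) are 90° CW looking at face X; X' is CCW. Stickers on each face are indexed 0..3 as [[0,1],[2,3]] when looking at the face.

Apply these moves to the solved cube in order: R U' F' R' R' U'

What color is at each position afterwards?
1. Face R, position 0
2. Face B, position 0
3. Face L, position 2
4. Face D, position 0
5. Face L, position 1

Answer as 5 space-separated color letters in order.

After move 1 (R): R=RRRR U=WGWG F=GYGY D=YBYB B=WBWB
After move 2 (U'): U=GGWW F=OOGY R=GYRR B=RRWB L=WBOO
After move 3 (F'): F=OYOG U=GGGR R=BYYR D=BOYB L=WWOW
After move 4 (R'): R=YRBY U=GWGR F=OGOR D=BYYG B=BROB
After move 5 (R'): R=RYYB U=GOGB F=OWOR D=BGYR B=GRYB
After move 6 (U'): U=OBGG F=WWOR R=OWYB B=RYYB L=GROW
Query 1: R[0] = O
Query 2: B[0] = R
Query 3: L[2] = O
Query 4: D[0] = B
Query 5: L[1] = R

Answer: O R O B R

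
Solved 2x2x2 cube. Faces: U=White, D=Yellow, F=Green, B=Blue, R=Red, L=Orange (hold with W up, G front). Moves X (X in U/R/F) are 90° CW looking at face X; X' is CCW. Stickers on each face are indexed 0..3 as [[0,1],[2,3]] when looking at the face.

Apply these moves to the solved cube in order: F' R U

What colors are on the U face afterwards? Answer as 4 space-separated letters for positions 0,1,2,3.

After move 1 (F'): F=GGGG U=WWRR R=YRYR D=OOYY L=OWOW
After move 2 (R): R=YYRR U=WGRG F=GOGY D=OBYB B=RBWB
After move 3 (U): U=RWGG F=YYGY R=RBRR B=OWWB L=GOOW
Query: U face = RWGG

Answer: R W G G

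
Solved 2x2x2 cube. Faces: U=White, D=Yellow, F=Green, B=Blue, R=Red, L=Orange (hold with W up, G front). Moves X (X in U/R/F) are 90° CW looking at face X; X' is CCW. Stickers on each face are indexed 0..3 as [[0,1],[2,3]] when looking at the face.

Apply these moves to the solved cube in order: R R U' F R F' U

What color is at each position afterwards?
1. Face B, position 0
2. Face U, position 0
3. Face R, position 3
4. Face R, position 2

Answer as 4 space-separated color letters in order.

After move 1 (R): R=RRRR U=WGWG F=GYGY D=YBYB B=WBWB
After move 2 (R): R=RRRR U=WYWY F=GBGB D=YWYW B=GBGB
After move 3 (U'): U=YYWW F=OOGB R=GBRR B=RRGB L=GBOO
After move 4 (F): F=GOBO U=YYOB R=WBWR D=RGYW L=GYOW
After move 5 (R): R=WWRB U=YOOO F=GGBW D=RGYR B=BRYB
After move 6 (F'): F=GWGB U=YOWR R=GWRB D=YWYR L=GOOO
After move 7 (U): U=WYRO F=GWGB R=BRRB B=GOYB L=GWOO
Query 1: B[0] = G
Query 2: U[0] = W
Query 3: R[3] = B
Query 4: R[2] = R

Answer: G W B R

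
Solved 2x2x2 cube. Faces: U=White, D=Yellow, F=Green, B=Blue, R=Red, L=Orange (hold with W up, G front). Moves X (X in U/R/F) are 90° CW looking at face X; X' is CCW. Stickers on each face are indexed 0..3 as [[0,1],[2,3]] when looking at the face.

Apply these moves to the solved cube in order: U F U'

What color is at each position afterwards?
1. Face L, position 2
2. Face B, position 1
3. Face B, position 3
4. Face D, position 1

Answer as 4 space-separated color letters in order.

After move 1 (U): U=WWWW F=RRGG R=BBRR B=OOBB L=GGOO
After move 2 (F): F=GRGR U=WWOG R=WBWR D=RBYY L=GYOY
After move 3 (U'): U=WGWO F=GYGR R=GRWR B=WBBB L=OOOY
Query 1: L[2] = O
Query 2: B[1] = B
Query 3: B[3] = B
Query 4: D[1] = B

Answer: O B B B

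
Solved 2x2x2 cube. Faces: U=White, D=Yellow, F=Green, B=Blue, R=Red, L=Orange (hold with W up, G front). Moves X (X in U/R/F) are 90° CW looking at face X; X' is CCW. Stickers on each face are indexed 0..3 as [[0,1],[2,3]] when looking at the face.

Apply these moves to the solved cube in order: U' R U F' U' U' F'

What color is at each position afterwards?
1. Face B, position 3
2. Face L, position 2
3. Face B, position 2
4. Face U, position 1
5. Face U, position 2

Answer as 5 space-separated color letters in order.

After move 1 (U'): U=WWWW F=OOGG R=GGRR B=RRBB L=BBOO
After move 2 (R): R=RGRG U=WOWG F=OYGY D=YBYR B=WRWB
After move 3 (U): U=WWGO F=RGGY R=WRRG B=BBWB L=OYOO
After move 4 (F'): F=GYRG U=WWWR R=BRYG D=YOYR L=OOOG
After move 5 (U'): U=WRWW F=OORG R=GYYG B=BRWB L=BBOG
After move 6 (U'): U=RWWW F=BBRG R=OOYG B=GYWB L=BROG
After move 7 (F'): F=BGBR U=RWOY R=OOYG D=RGYR L=BWOW
Query 1: B[3] = B
Query 2: L[2] = O
Query 3: B[2] = W
Query 4: U[1] = W
Query 5: U[2] = O

Answer: B O W W O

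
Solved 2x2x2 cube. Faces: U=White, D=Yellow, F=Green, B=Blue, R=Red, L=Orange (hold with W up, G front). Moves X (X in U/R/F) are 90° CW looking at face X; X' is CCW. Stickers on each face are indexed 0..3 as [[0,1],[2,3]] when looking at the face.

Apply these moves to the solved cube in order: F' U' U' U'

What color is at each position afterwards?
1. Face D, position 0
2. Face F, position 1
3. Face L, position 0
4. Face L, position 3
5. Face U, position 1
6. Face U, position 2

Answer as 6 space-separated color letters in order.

After move 1 (F'): F=GGGG U=WWRR R=YRYR D=OOYY L=OWOW
After move 2 (U'): U=WRWR F=OWGG R=GGYR B=YRBB L=BBOW
After move 3 (U'): U=RRWW F=BBGG R=OWYR B=GGBB L=YROW
After move 4 (U'): U=RWRW F=YRGG R=BBYR B=OWBB L=GGOW
Query 1: D[0] = O
Query 2: F[1] = R
Query 3: L[0] = G
Query 4: L[3] = W
Query 5: U[1] = W
Query 6: U[2] = R

Answer: O R G W W R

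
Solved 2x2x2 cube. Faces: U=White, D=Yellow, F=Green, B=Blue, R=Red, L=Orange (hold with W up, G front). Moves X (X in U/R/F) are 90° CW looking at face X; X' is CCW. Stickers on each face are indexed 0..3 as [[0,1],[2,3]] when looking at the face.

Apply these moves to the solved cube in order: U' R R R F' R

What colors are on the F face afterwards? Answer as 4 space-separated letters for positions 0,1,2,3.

Answer: W O O G

Derivation:
After move 1 (U'): U=WWWW F=OOGG R=GGRR B=RRBB L=BBOO
After move 2 (R): R=RGRG U=WOWG F=OYGY D=YBYR B=WRWB
After move 3 (R): R=RRGG U=WYWY F=OBGR D=YWYW B=GROB
After move 4 (R): R=GRGR U=WBWR F=OWGW D=YOYG B=YRYB
After move 5 (F'): F=WWOG U=WBGG R=ORYR D=BOYG L=BROW
After move 6 (R): R=YORR U=WWGG F=WOOG D=BYYY B=GRBB
Query: F face = WOOG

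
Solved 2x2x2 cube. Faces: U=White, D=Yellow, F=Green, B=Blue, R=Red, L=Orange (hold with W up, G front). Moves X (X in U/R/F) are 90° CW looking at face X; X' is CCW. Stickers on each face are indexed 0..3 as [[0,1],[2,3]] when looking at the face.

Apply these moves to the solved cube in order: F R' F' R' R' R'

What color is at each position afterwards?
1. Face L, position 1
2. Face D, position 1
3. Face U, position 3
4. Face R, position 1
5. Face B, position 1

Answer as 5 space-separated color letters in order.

After move 1 (F): F=GGGG U=WWOO R=WRWR D=RRYY L=OYOY
After move 2 (R'): R=RRWW U=WBOB F=GWGO D=RGYG B=YBRB
After move 3 (F'): F=WOGG U=WBRW R=GRRW D=YYYG L=OBOO
After move 4 (R'): R=RWGR U=WRRY F=WBGW D=YOYG B=GBYB
After move 5 (R'): R=WRRG U=WYRG F=WRGY D=YBYW B=GBOB
After move 6 (R'): R=RGWR U=WORG F=WYGG D=YRYY B=WBBB
Query 1: L[1] = B
Query 2: D[1] = R
Query 3: U[3] = G
Query 4: R[1] = G
Query 5: B[1] = B

Answer: B R G G B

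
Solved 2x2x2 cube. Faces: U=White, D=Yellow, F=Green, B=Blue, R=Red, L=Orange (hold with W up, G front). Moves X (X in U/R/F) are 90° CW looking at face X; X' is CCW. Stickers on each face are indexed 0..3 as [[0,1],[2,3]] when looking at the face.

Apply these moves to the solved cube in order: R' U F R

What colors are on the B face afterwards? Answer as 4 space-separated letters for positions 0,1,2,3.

Answer: W O W B

Derivation:
After move 1 (R'): R=RRRR U=WBWB F=GWGW D=YGYG B=YBYB
After move 2 (U): U=WWBB F=RRGW R=YBRR B=OOYB L=GWOO
After move 3 (F): F=GRWR U=WWOW R=BBBR D=RYYG L=GYOG
After move 4 (R): R=BBRB U=WROR F=GYWG D=RYYO B=WOWB
Query: B face = WOWB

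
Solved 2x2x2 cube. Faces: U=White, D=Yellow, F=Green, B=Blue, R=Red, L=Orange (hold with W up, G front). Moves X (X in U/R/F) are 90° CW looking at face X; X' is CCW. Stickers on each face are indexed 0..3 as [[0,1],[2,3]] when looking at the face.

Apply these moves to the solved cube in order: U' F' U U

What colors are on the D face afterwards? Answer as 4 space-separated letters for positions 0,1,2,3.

After move 1 (U'): U=WWWW F=OOGG R=GGRR B=RRBB L=BBOO
After move 2 (F'): F=OGOG U=WWGR R=YGYR D=BOYY L=BWOW
After move 3 (U): U=GWRW F=YGOG R=RRYR B=BWBB L=OGOW
After move 4 (U): U=RGWW F=RROG R=BWYR B=OGBB L=YGOW
Query: D face = BOYY

Answer: B O Y Y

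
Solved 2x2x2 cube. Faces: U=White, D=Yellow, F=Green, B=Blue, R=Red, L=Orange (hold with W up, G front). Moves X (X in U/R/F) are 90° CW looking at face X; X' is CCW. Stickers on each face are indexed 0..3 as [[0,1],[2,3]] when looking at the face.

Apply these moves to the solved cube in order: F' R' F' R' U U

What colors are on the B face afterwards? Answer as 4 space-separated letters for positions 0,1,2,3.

After move 1 (F'): F=GGGG U=WWRR R=YRYR D=OOYY L=OWOW
After move 2 (R'): R=RRYY U=WBRB F=GWGR D=OGYG B=YBOB
After move 3 (F'): F=WRGG U=WBRY R=GROY D=WWYG L=OBOR
After move 4 (R'): R=RYGO U=WORY F=WBGY D=WRYG B=GBWB
After move 5 (U): U=RWYO F=RYGY R=GBGO B=OBWB L=WBOR
After move 6 (U): U=YROW F=GBGY R=OBGO B=WBWB L=RYOR
Query: B face = WBWB

Answer: W B W B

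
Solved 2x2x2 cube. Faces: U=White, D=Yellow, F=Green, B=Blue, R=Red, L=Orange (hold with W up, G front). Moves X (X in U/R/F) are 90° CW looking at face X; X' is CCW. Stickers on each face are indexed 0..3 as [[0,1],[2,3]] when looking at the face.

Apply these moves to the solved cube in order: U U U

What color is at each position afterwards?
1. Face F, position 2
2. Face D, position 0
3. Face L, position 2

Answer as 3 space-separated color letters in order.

Answer: G Y O

Derivation:
After move 1 (U): U=WWWW F=RRGG R=BBRR B=OOBB L=GGOO
After move 2 (U): U=WWWW F=BBGG R=OORR B=GGBB L=RROO
After move 3 (U): U=WWWW F=OOGG R=GGRR B=RRBB L=BBOO
Query 1: F[2] = G
Query 2: D[0] = Y
Query 3: L[2] = O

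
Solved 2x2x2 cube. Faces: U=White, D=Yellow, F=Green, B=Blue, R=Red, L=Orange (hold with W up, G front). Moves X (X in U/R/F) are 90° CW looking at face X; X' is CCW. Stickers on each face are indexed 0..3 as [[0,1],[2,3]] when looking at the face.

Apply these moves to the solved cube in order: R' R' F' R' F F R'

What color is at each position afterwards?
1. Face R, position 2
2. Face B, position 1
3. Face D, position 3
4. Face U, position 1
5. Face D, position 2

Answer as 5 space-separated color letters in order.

After move 1 (R'): R=RRRR U=WBWB F=GWGW D=YGYG B=YBYB
After move 2 (R'): R=RRRR U=WYWY F=GBGB D=YWYW B=GBGB
After move 3 (F'): F=BBGG U=WYRR R=WRYR D=OOYW L=OYOW
After move 4 (R'): R=RRWY U=WGRG F=BYGR D=OBYG B=WBOB
After move 5 (F): F=GBRY U=WGWY R=RRGY D=WRYG L=OOOB
After move 6 (F): F=RGYB U=WGBO R=WRYY D=GRYG L=OWOR
After move 7 (R'): R=RYWY U=WOBW F=RGYO D=GGYB B=GBRB
Query 1: R[2] = W
Query 2: B[1] = B
Query 3: D[3] = B
Query 4: U[1] = O
Query 5: D[2] = Y

Answer: W B B O Y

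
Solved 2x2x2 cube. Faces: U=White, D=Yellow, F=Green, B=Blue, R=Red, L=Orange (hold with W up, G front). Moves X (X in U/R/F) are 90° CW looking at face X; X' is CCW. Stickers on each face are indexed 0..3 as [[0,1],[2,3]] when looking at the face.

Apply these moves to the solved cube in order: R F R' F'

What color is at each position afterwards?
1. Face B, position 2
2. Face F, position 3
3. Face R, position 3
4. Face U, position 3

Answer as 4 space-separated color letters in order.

Answer: R Y G W

Derivation:
After move 1 (R): R=RRRR U=WGWG F=GYGY D=YBYB B=WBWB
After move 2 (F): F=GGYY U=WGOO R=WRGR D=RRYB L=OYOB
After move 3 (R'): R=RRWG U=WWOW F=GGYO D=RGYY B=BBRB
After move 4 (F'): F=GOGY U=WWRW R=GRRG D=YBYY L=OWOO
Query 1: B[2] = R
Query 2: F[3] = Y
Query 3: R[3] = G
Query 4: U[3] = W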